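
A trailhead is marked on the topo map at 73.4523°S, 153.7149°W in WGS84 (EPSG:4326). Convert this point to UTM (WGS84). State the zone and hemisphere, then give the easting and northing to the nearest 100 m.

Longitude -153.7149° lies in the 6° band [-156°, -150°), giving zone 5; latitude is south of the equator, so 5S.
Zone 5 central meridian λ₀ = 6×5 − 183 = -153°; Δλ = -0.7149°.
Transverse Mercator on WGS84 with k₀ = 0.9996 gives E = 477273.438 m, N = 1848927.799 m.

Zone 5S: E 477300 m, N 1848900 m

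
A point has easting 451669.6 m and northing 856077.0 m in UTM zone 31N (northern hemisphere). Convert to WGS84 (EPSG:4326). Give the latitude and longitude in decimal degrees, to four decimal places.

Zone 31N: λ₀ = 3°, k₀ = 0.9996, false easting 500000 m.
Meridian distance M = (N − FN)/k₀ = 856419.6 m.
Inverse transverse Mercator on WGS84 gives φ = 7.74449987°, λ = 2.56169960°.

lat 7.7445°, lon 2.5617°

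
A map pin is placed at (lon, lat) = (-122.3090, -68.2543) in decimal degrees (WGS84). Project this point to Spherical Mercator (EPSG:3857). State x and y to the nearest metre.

Web Mercator is spherical with R = a = 6378137 m.
x = R·λ = 6378137 × -2.134694755 = -13615375.599 m.
y = R·ln tan(π/4 + φ/2) = 6378137 × -1.649852369 = -10522984.442 m.

x -13615376 m, y -10522984 m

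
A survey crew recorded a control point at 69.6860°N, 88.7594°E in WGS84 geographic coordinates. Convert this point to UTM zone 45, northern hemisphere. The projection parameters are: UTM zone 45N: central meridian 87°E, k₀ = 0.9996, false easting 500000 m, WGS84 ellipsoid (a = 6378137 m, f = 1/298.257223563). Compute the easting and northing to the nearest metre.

E 568160 m, N 7731839 m

Zone 45 central meridian λ₀ = 6×45 − 183 = 87°; Δλ = +1.7594°.
Transverse Mercator on WGS84 with k₀ = 0.9996 gives E = 568159.781 m, N = 7731838.807 m.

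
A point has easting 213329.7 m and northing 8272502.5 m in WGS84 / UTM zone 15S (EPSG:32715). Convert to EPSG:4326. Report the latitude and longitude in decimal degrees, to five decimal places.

Zone 15S: λ₀ = -93°, k₀ = 0.9996, false easting 500000 m, false northing 10000000 m.
Meridian distance M = (N − FN)/k₀ = -1728188.8 m.
Inverse transverse Mercator on WGS84 gives φ = -15.60910025°, λ = -95.67339990°.

lat -15.60910°, lon -95.67340°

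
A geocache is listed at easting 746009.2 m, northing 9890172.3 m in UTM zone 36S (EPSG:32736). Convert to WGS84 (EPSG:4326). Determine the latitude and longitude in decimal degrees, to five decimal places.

Zone 36S: λ₀ = 33°, k₀ = 0.9996, false easting 500000 m, false northing 10000000 m.
Meridian distance M = (N − FN)/k₀ = -109871.6 m.
Inverse transverse Mercator on WGS84 gives φ = -0.99290035°, λ = 35.21060034°.

lat -0.99290°, lon 35.21060°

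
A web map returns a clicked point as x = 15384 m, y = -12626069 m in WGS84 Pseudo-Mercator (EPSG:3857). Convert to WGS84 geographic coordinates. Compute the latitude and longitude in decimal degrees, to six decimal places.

lat -74.271399°, lon 0.138197°

R = 6378137 m. λ = x/R = 0.13819682°.
φ = 2·arctan(exp(y/R)) − 90° = 2·arctan(0.13813) − 90° = -74.27139943°.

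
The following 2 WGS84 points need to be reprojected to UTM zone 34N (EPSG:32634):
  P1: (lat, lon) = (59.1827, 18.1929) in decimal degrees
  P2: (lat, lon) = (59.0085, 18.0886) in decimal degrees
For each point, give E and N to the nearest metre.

UTM zone 34N: λ₀ = 21°, k₀ = 0.9996.
P1 (59.1827°, 18.1929°) → (339611.274, 6563771.310) m.
P2 (59.0085°, 18.0886°) → (332808.367, 6544641.097) m.

P1: E 339611 m, N 6563771 m; P2: E 332808 m, N 6544641 m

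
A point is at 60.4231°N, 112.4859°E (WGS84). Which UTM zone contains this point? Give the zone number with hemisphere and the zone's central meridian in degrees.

Zone 49N, central meridian 111°

UTM zone = ⌊(λ + 180)/6⌋ + 1; 112.4859° ∈ [108°, 114°) → zone 49.
Hemisphere: N (φ ≥ 0).
Central meridian λ₀ = 6×49 − 183 = 111°.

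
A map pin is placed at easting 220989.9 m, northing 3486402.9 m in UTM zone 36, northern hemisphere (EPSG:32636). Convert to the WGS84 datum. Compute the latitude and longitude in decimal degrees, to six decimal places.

Zone 36N: λ₀ = 33°, k₀ = 0.9996, false easting 500000 m.
Meridian distance M = (N − FN)/k₀ = 3487798.0 m.
Inverse transverse Mercator on WGS84 gives φ = 31.47879983°, λ = 30.06319981°.

lat 31.478800°, lon 30.063200°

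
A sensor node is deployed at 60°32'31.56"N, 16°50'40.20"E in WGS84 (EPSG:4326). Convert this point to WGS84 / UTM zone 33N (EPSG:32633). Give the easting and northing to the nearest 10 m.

Zone 33 central meridian λ₀ = 6×33 − 183 = 15°; Δλ = +1.8445°.
Transverse Mercator on WGS84 with k₀ = 0.9996 gives E = 601185.112 m, N = 6713204.444 m.

E 601190 m, N 6713200 m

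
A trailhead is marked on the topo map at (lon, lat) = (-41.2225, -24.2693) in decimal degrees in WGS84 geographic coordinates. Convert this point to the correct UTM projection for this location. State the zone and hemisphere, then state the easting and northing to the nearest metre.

Zone 24S: E 274382 m, N 7314158 m

Longitude -41.2225° lies in the 6° band [-42°, -36°), giving zone 24; latitude is south of the equator, so 24S.
Zone 24 central meridian λ₀ = 6×24 − 183 = -39°; Δλ = -2.2225°.
Transverse Mercator on WGS84 with k₀ = 0.9996 gives E = 274382.308 m, N = 7314158.484 m.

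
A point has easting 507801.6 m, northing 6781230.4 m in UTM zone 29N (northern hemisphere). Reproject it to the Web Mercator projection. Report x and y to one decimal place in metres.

Unproject from UTM 29N (λ₀ = -9°) → φ = 61.16550030°, λ = -8.85500011°.
Web Mercator (R = 6378137 m): x = -985734.103 m, y = 8663923.939 m.

x -985734.1 m, y 8663923.9 m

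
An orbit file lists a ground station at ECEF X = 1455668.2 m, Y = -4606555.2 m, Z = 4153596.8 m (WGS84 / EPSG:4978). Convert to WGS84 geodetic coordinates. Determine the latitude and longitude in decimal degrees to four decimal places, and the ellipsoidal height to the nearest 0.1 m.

λ = atan2(Y, X) = -72.46350050°; p = √(X²+Y²) = 4831078.6 m.
Bowring's method on WGS84 (a = 6378137 m, b = 6356752.314 m) gives φ = 40.87810005°, h = 2138.868 m.

lat 40.8781°, lon -72.4635°, h 2138.9 m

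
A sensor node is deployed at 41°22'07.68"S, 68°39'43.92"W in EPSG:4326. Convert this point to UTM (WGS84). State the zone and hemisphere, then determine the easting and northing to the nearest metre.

Longitude -68.6622° lies in the 6° band [-72°, -66°), giving zone 19; latitude is south of the equator, so 19S.
Zone 19 central meridian λ₀ = 6×19 − 183 = -69°; Δλ = +0.3378°.
Transverse Mercator on WGS84 with k₀ = 0.9996 gives E = 528250.573 m, N = 5420246.285 m.

Zone 19S: E 528251 m, N 5420246 m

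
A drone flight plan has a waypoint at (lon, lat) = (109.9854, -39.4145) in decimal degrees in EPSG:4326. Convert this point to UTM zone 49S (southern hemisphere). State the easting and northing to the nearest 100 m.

Zone 49 central meridian λ₀ = 6×49 − 183 = 111°; Δλ = -1.0146°.
Transverse Mercator on WGS84 with k₀ = 0.9996 gives E = 412658.015 m, N = 5636733.230 m.

E 412700 m, N 5636700 m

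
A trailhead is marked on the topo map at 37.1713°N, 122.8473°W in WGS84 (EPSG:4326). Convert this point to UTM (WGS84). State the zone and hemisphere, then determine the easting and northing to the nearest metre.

Zone 10N: E 513556 m, N 4113886 m

Longitude -122.8473° lies in the 6° band [-126°, -120°), giving zone 10; latitude is north of the equator, so 10N.
Zone 10 central meridian λ₀ = 6×10 − 183 = -123°; Δλ = +0.1527°.
Transverse Mercator on WGS84 with k₀ = 0.9996 gives E = 513556.110 m, N = 4113886.426 m.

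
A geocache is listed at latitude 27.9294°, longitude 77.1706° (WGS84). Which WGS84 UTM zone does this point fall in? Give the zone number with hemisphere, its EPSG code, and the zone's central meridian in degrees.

UTM zone = ⌊(λ + 180)/6⌋ + 1; 77.1706° ∈ [72°, 78°) → zone 43.
Hemisphere: N (φ ≥ 0).
Central meridian λ₀ = 6×43 − 183 = 75°.
EPSG code: 32643.

Zone 43N (EPSG:32643), central meridian 75°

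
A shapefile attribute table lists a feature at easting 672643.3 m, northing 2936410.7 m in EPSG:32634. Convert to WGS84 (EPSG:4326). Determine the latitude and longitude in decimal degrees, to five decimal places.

lat 26.53780°, lon 22.73290°

Zone 34N: λ₀ = 21°, k₀ = 0.9996, false easting 500000 m.
Meridian distance M = (N − FN)/k₀ = 2937585.7 m.
Inverse transverse Mercator on WGS84 gives φ = 26.53779987°, λ = 22.73290047°.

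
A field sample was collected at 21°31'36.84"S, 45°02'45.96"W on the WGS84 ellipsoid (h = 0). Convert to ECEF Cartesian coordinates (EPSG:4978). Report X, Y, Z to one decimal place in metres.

WGS84: a = 6378137 m, e² = 0.006694380; N(φ) = a/√(1−e²sin²φ) = 6381013.427 m.
X = (N+h)·cosφ·cosλ = 4193942.544 m; Y = (N+h)·cosφ·sinλ = -4200696.845 m; Z = (N(1−e²)+h)·sinφ = -2325761.913 m.

X 4193942.5 m, Y -4200696.8 m, Z -2325761.9 m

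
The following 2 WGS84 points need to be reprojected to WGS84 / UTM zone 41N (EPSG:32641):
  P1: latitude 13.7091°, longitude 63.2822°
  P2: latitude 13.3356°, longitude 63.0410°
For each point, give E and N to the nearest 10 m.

P1: E 530510 m, N 1515570 m; P2: E 504440 m, N 1474250 m

UTM zone 41N: λ₀ = 63°, k₀ = 0.9996.
P1 (13.7091°, 63.2822°) → (530513.051, 1515572.402) m.
P2 (13.3356°, 63.0410°) → (504440.046, 1474249.311) m.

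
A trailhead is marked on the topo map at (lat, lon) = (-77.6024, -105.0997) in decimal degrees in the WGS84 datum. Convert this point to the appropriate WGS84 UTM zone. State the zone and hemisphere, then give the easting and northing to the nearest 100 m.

Longitude -105.0997° lies in the 6° band [-108°, -102°), giving zone 13; latitude is south of the equator, so 13S.
Zone 13 central meridian λ₀ = 6×13 − 183 = -105°; Δλ = -0.0997°.
Transverse Mercator on WGS84 with k₀ = 0.9996 gives E = 497610.515 m, N = 1386000.115 m.

Zone 13S: E 497600 m, N 1386000 m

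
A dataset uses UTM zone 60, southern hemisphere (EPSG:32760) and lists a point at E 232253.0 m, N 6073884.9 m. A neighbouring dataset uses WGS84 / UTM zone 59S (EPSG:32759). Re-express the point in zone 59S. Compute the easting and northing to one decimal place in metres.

E 776881.3 m, N 6073607.3 m

UTM 60S → geographic: φ = -35.44249986°, λ = 174.05029996°.
UTM 59S (λ₀ = 171°) forward: E = 776881.348 m, N = 6073607.300 m.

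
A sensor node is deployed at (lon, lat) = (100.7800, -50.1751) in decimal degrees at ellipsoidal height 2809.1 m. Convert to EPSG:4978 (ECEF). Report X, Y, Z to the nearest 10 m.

WGS84: a = 6378137 m, e² = 0.006694380; N(φ) = a/√(1−e²sin²φ) = 6390766.643 m.
X = (N+h)·cosφ·cosλ = -765870.743 m; Y = (N+h)·cosφ·sinλ = 4022462.948 m; Z = (N(1−e²)+h)·sinφ = -4877442.879 m.

X -765870 m, Y 4022460 m, Z -4877440 m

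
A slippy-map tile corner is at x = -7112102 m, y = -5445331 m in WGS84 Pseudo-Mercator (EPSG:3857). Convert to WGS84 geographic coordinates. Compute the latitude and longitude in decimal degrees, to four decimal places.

R = 6378137 m. λ = x/R = -63.88909929°.
φ = 2·arctan(exp(y/R)) − 90° = 2·arctan(0.42582) − 90° = -43.86990043°.

lat -43.8699°, lon -63.8891°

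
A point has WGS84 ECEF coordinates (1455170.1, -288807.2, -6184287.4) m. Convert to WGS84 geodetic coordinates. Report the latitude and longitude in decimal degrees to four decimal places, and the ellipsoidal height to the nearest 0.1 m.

lat -76.5972°, lon -11.2256°, h 1833.3 m

λ = atan2(Y, X) = -11.22560130°; p = √(X²+Y²) = 1483553.0 m.
Bowring's method on WGS84 (a = 6378137 m, b = 6356752.314 m) gives φ = -76.59720034°, h = 1833.269 m.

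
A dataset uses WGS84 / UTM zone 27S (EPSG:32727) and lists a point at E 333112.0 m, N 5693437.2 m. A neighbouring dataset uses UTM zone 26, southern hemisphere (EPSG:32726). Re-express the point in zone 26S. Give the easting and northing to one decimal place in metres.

E 853521.0 m, N 5687295.2 m

UTM 27S → geographic: φ = -38.89209957°, λ = -22.92429995°.
UTM 26S (λ₀ = -27°) forward: E = 853521.043 m, N = 5687295.204 m.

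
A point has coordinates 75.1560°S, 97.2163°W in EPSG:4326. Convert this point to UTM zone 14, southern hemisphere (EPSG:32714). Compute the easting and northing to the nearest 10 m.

Zone 14 central meridian λ₀ = 6×14 − 183 = -99°; Δλ = +1.7837°.
Transverse Mercator on WGS84 with k₀ = 0.9996 gives E = 551001.140 m, N = 1658220.120 m.

E 551000 m, N 1658220 m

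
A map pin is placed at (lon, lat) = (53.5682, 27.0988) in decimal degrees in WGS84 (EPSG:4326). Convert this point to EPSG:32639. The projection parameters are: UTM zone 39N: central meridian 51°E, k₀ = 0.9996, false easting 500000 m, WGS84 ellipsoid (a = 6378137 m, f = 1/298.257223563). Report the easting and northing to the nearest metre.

E 754632 m, N 2999979 m

Zone 39 central meridian λ₀ = 6×39 − 183 = 51°; Δλ = +2.5682°.
Transverse Mercator on WGS84 with k₀ = 0.9996 gives E = 754631.616 m, N = 2999979.040 m.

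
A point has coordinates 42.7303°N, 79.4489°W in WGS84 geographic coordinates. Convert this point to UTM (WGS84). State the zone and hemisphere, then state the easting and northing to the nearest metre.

Longitude -79.4489° lies in the 6° band [-84°, -78°), giving zone 17; latitude is north of the equator, so 17N.
Zone 17 central meridian λ₀ = 6×17 − 183 = -81°; Δλ = +1.5511°.
Transverse Mercator on WGS84 with k₀ = 0.9996 gives E = 626980.409 m, N = 4732032.212 m.

Zone 17N: E 626980 m, N 4732032 m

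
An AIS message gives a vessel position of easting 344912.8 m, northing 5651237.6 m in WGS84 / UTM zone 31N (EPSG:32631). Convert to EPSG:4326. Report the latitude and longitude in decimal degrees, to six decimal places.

lat 50.991800°, lon 0.790100°

Zone 31N: λ₀ = 3°, k₀ = 0.9996, false easting 500000 m.
Meridian distance M = (N − FN)/k₀ = 5653499.0 m.
Inverse transverse Mercator on WGS84 gives φ = 50.99179999°, λ = 0.79009964°.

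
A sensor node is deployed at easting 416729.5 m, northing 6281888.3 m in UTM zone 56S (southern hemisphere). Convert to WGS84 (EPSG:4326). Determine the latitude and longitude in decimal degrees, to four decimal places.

Zone 56S: λ₀ = 153°, k₀ = 0.9996, false easting 500000 m, false northing 10000000 m.
Meridian distance M = (N − FN)/k₀ = -3719599.5 m.
Inverse transverse Mercator on WGS84 gives φ = -33.59949995°, λ = 152.10249950°.

lat -33.5995°, lon 152.1025°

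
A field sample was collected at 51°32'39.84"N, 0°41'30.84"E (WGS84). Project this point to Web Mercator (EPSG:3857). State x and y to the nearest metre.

x 77022 m, y 6718163 m

Web Mercator is spherical with R = a = 6378137 m.
x = R·λ = 6378137 × 0.012075933 = 77021.956 m.
y = R·ln tan(π/4 + φ/2) = 6378137 × 1.053311126 = 6718162.664 m.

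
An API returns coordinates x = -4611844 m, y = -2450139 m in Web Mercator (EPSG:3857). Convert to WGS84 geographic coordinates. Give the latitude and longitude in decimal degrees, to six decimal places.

lat -21.487796°, lon -41.428900°

R = 6378137 m. λ = x/R = -41.42889953°.
φ = 2·arctan(exp(y/R)) − 90° = 2·arctan(0.68103) − 90° = -21.48779596°.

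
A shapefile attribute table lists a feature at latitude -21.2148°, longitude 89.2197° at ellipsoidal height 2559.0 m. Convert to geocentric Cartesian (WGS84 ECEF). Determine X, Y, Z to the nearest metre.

X 81041 m, Y 5950334 m, Z -2294508 m

WGS84: a = 6378137 m, e² = 0.006694380; N(φ) = a/√(1−e²sin²φ) = 6380934.396 m.
X = (N+h)·cosφ·cosλ = 81041.450 m; Y = (N+h)·cosφ·sinλ = 5950334.490 m; Z = (N(1−e²)+h)·sinφ = -2294507.711 m.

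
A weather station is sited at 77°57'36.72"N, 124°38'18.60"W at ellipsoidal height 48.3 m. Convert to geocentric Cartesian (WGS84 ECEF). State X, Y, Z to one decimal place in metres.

WGS84: a = 6378137 m, e² = 0.006694380; N(φ) = a/√(1−e²sin²φ) = 6398655.533 m.
X = (N+h)·cosφ·cosλ = -758646.318 m; Y = (N+h)·cosφ·sinλ = -1098141.026 m; Z = (N(1−e²)+h)·sinφ = 6216058.379 m.

X -758646.3 m, Y -1098141.0 m, Z 6216058.4 m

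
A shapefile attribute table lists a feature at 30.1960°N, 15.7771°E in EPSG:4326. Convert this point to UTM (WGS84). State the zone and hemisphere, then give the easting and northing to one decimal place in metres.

Zone 33N: E 574802.9 m, N 3340759.2 m

Longitude 15.7771° lies in the 6° band [12°, 18°), giving zone 33; latitude is north of the equator, so 33N.
Zone 33 central meridian λ₀ = 6×33 − 183 = 15°; Δλ = +0.7771°.
Transverse Mercator on WGS84 with k₀ = 0.9996 gives E = 574802.917 m, N = 3340759.213 m.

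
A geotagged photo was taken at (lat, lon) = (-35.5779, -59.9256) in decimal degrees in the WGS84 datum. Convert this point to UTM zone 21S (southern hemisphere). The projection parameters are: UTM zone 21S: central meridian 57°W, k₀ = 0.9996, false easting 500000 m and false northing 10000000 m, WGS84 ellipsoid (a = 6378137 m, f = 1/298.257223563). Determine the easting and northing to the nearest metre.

E 234887 m, N 6058927 m

Zone 21 central meridian λ₀ = 6×21 − 183 = -57°; Δλ = -2.9256°.
Transverse Mercator on WGS84 with k₀ = 0.9996 gives E = 234887.170 m, N = 6058926.970 m.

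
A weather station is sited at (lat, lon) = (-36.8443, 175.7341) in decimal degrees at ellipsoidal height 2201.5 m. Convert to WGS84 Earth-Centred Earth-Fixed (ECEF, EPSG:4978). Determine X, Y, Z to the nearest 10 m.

WGS84: a = 6378137 m, e² = 0.006694380; N(φ) = a/√(1−e²sin²φ) = 6385827.312 m.
X = (N+h)·cosφ·cosλ = -5097972.146 m; Y = (N+h)·cosφ·sinλ = 380267.339 m; Z = (N(1−e²)+h)·sinφ = -3804899.545 m.

X -5097970 m, Y 380270 m, Z -3804900 m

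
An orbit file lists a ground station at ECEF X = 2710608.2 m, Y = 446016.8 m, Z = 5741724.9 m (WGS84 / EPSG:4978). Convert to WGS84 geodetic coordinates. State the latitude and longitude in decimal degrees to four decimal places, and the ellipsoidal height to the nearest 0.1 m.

lat 64.5812°, lon 9.3440°, h 4320.6 m

λ = atan2(Y, X) = 9.34399994°; p = √(X²+Y²) = 2747058.0 m.
Bowring's method on WGS84 (a = 6378137 m, b = 6356752.314 m) gives φ = 64.58119972°, h = 4320.609 m.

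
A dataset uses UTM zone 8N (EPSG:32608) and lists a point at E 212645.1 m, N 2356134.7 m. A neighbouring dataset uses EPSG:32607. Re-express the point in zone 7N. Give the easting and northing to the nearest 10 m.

E 835240 m, N 2357050 m

UTM 8N → geographic: φ = 21.28430023°, λ = -137.76940020°.
UTM 7N (λ₀ = -141°) forward: E = 835244.228 m, N = 2357045.759 m.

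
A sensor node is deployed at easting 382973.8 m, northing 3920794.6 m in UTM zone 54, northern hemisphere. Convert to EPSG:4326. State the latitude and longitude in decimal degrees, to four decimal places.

Zone 54N: λ₀ = 141°, k₀ = 0.9996, false easting 500000 m.
Meridian distance M = (N − FN)/k₀ = 3922363.5 m.
Inverse transverse Mercator on WGS84 gives φ = 35.42370031°, λ = 139.71089998°.

lat 35.4237°, lon 139.7109°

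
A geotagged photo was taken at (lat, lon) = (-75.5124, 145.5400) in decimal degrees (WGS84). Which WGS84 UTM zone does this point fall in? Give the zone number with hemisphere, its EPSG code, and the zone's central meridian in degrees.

UTM zone = ⌊(λ + 180)/6⌋ + 1; 145.5400° ∈ [144°, 150°) → zone 55.
Hemisphere: S (φ < 0).
Central meridian λ₀ = 6×55 − 183 = 147°.
EPSG code: 32755.

Zone 55S (EPSG:32755), central meridian 147°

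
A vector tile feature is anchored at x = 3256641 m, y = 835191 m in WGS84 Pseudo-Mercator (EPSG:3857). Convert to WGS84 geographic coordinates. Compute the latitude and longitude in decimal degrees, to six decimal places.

R = 6378137 m. λ = x/R = 29.25490385°.
φ = 2·arctan(exp(y/R)) − 90° = 2·arctan(1.13991) − 90° = 7.48129875°.

lat 7.481299°, lon 29.254904°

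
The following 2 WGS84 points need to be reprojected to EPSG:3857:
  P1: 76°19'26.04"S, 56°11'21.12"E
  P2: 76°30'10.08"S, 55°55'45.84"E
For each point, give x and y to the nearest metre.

Web Mercator: x = R·λ, y = R·ln tan(π/4+φ/2), R = 6378137 m.
P1 (-76.3239°, 56.1892°) → (6254953.132, -13527777.645) m.
P2 (-76.5028°, 55.9294°) → (6226032.328, -13612554.215) m.

P1: x 6254953 m, y -13527778 m; P2: x 6226032 m, y -13612554 m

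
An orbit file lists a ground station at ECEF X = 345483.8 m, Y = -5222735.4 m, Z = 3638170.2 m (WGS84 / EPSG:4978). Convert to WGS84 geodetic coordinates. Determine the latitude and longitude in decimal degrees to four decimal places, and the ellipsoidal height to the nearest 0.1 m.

lat 34.9830°, lon -86.2154°, h 3223.9 m

λ = atan2(Y, X) = -86.21539961°; p = √(X²+Y²) = 5234149.8 m.
Bowring's method on WGS84 (a = 6378137 m, b = 6356752.314 m) gives φ = 34.98299985°, h = 3223.909 m.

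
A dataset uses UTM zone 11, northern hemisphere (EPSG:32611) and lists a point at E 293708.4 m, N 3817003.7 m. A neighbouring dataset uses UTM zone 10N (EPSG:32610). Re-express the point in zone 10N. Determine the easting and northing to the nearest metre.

UTM 11N → geographic: φ = 34.47399959°, λ = -119.24620015°.
UTM 10N (λ₀ = -123°) forward: E = 844807.234 m, N = 3821113.057 m.

E 844807 m, N 3821113 m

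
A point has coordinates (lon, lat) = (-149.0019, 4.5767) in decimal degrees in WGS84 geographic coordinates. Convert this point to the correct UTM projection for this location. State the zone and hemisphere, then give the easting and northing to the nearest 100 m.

Zone 6N: E 277900 m, N 506200 m

Longitude -149.0019° lies in the 6° band [-150°, -144°), giving zone 6; latitude is north of the equator, so 6N.
Zone 6 central meridian λ₀ = 6×6 − 183 = -147°; Δλ = -2.0019°.
Transverse Mercator on WGS84 with k₀ = 0.9996 gives E = 277899.295 m, N = 506183.353 m.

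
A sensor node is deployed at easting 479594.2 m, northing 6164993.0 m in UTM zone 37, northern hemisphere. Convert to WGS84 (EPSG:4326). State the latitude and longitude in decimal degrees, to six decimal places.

lat 55.630400°, lon 38.675901°

Zone 37N: λ₀ = 39°, k₀ = 0.9996, false easting 500000 m.
Meridian distance M = (N − FN)/k₀ = 6167460.0 m.
Inverse transverse Mercator on WGS84 gives φ = 55.63040010°, λ = 38.67590078°.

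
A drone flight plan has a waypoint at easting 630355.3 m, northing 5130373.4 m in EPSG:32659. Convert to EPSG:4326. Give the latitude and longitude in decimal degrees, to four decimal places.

Zone 59N: λ₀ = 171°, k₀ = 0.9996, false easting 500000 m.
Meridian distance M = (N − FN)/k₀ = 5132426.4 m.
Inverse transverse Mercator on WGS84 gives φ = 46.31439974°, λ = 172.69310016°.

lat 46.3144°, lon 172.6931°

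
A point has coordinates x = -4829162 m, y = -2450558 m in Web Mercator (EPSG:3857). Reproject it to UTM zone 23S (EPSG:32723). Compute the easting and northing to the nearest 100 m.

E 667700 m, N 7622600 m

Web Mercator inverse (R = 6378137 m) → φ = -21.49129824°, λ = -43.38110034°.
UTM 23S forward: E = 667710.029 m, N = 7622609.272 m.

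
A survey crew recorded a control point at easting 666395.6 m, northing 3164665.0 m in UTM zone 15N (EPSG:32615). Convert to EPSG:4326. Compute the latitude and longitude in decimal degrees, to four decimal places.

lat 28.5983°, lon -91.2983°

Zone 15N: λ₀ = -93°, k₀ = 0.9996, false easting 500000 m.
Meridian distance M = (N − FN)/k₀ = 3165931.4 m.
Inverse transverse Mercator on WGS84 gives φ = 28.59829972°, λ = -91.29829963°.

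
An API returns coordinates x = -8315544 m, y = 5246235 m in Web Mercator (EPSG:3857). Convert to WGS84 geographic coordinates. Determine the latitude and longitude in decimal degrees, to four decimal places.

R = 6378137 m. λ = x/R = -74.69980271°.
φ = 2·arctan(exp(y/R)) − 90° = 2·arctan(2.27626) − 90° = 42.56660068°.

lat 42.5666°, lon -74.6998°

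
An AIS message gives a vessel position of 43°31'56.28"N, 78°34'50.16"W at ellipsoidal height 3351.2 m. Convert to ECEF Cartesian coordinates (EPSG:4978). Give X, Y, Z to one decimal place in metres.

X 917452.6 m, Y -4542120.1 m, Z 4372872.3 m

WGS84: a = 6378137 m, e² = 0.006694380; N(φ) = a/√(1−e²sin²φ) = 6388288.968 m.
X = (N+h)·cosφ·cosλ = 917452.637 m; Y = (N+h)·cosφ·sinλ = -4542120.110 m; Z = (N(1−e²)+h)·sinφ = 4372872.346 m.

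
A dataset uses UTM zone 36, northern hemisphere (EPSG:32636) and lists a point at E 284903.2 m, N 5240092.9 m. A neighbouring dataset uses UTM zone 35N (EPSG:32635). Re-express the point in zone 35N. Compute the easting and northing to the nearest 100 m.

E 738700 m, N 5241000 m

UTM 36N → geographic: φ = 47.27900003°, λ = 30.15580039°.
UTM 35N (λ₀ = 27°) forward: E = 738660.282 m, N = 5241000.152 m.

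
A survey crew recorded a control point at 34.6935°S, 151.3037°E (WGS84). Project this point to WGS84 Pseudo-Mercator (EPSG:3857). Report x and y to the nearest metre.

Web Mercator is spherical with R = a = 6378137 m.
x = R·λ = 6378137 × 2.640747735 = 16843050.839 m.
y = R·ln tan(π/4 + φ/2) = 6378137 × -0.646318296 = -4122306.635 m.

x 16843051 m, y -4122307 m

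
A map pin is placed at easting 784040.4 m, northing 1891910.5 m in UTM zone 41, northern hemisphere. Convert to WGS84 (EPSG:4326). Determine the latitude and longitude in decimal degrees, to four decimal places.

Zone 41N: λ₀ = 63°, k₀ = 0.9996, false easting 500000 m.
Meridian distance M = (N − FN)/k₀ = 1892667.6 m.
Inverse transverse Mercator on WGS84 gives φ = 17.09409967°, λ = 65.66900001°.

lat 17.0941°, lon 65.6690°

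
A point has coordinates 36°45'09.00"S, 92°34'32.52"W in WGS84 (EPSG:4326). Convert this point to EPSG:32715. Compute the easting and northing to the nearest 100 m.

E 537900 m, N 5932500 m

Zone 15 central meridian λ₀ = 6×15 − 183 = -93°; Δλ = +0.4243°.
Transverse Mercator on WGS84 with k₀ = 0.9996 gives E = 537874.654 m, N = 5932499.122 m.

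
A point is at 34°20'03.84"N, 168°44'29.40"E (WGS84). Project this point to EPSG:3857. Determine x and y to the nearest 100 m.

x 18784200 m, y 4073800 m

Web Mercator is spherical with R = a = 6378137 m.
x = R·λ = 6378137 × 2.945094760 = 18784217.856 m.
y = R·ln tan(π/4 + φ/2) = 6378137 × 0.638712001 = 4073792.647 m.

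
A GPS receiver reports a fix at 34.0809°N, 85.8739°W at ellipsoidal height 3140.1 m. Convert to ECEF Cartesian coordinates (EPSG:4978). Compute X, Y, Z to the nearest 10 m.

X 380690 m, Y -5277120 m, Z 3555640 m

WGS84: a = 6378137 m, e² = 0.006694380; N(φ) = a/√(1−e²sin²φ) = 6384851.263 m.
X = (N+h)·cosφ·cosλ = 380685.173 m; Y = (N+h)·cosφ·sinλ = -5277122.581 m; Z = (N(1−e²)+h)·sinφ = 3555642.132 m.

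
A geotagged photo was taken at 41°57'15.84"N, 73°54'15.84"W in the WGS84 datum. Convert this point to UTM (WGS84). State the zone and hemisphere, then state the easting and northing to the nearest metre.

Longitude -73.9044° lies in the 6° band [-78°, -72°), giving zone 18; latitude is north of the equator, so 18N.
Zone 18 central meridian λ₀ = 6×18 − 183 = -75°; Δλ = +1.0956°.
Transverse Mercator on WGS84 with k₀ = 0.9996 gives E = 590800.335 m, N = 4645293.748 m.

Zone 18N: E 590800 m, N 4645294 m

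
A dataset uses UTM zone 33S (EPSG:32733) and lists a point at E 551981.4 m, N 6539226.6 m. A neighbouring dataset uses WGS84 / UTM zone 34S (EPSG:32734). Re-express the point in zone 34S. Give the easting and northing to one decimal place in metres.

E -19498.0 m, N 6526493.2 m

UTM 33S → geographic: φ = -31.28010045°, λ = 15.54610027°.
UTM 34S (λ₀ = 21°) forward: E = -19498.028 m, N = 6526493.239 m.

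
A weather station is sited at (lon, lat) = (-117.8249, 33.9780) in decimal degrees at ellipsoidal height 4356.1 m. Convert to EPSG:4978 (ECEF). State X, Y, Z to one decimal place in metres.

X -2473062.5 m, Y -4685643.4 m, Z 3546857.7 m

WGS84: a = 6378137 m, e² = 0.006694380; N(φ) = a/√(1−e²sin²φ) = 6384815.587 m.
X = (N+h)·cosφ·cosλ = -2473062.502 m; Y = (N+h)·cosφ·sinλ = -4685643.427 m; Z = (N(1−e²)+h)·sinφ = 3546857.725 m.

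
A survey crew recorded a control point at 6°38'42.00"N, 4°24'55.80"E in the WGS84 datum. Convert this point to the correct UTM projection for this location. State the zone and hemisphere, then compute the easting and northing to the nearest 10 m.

Longitude 4.4155° lies in the 6° band [0°, 6°), giving zone 31; latitude is north of the equator, so 31N.
Zone 31 central meridian λ₀ = 6×31 − 183 = 3°; Δλ = +1.4155°.
Transverse Mercator on WGS84 with k₀ = 0.9996 gives E = 656474.198 m, N = 734728.837 m.

Zone 31N: E 656470 m, N 734730 m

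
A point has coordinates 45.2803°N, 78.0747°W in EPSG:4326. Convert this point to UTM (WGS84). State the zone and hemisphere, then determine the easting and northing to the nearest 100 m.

Longitude -78.0747° lies in the 6° band [-84°, -78°), giving zone 17; latitude is north of the equator, so 17N.
Zone 17 central meridian λ₀ = 6×17 − 183 = -81°; Δλ = +2.9253°.
Transverse Mercator on WGS84 with k₀ = 0.9996 gives E = 729430.623 m, N = 5018252.433 m.

Zone 17N: E 729400 m, N 5018300 m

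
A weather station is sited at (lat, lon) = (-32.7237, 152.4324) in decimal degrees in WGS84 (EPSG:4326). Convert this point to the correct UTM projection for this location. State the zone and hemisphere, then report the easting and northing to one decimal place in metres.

Zone 56S: E 446812.2 m, N 6379200.6 m

Longitude 152.4324° lies in the 6° band [150°, 156°), giving zone 56; latitude is south of the equator, so 56S.
Zone 56 central meridian λ₀ = 6×56 − 183 = 153°; Δλ = -0.5676°.
Transverse Mercator on WGS84 with k₀ = 0.9996 gives E = 446812.160 m, N = 6379200.600 m.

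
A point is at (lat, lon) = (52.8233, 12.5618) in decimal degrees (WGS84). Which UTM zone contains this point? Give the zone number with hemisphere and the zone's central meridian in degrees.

Zone 33N, central meridian 15°

UTM zone = ⌊(λ + 180)/6⌋ + 1; 12.5618° ∈ [12°, 18°) → zone 33.
Hemisphere: N (φ ≥ 0).
Central meridian λ₀ = 6×33 − 183 = 15°.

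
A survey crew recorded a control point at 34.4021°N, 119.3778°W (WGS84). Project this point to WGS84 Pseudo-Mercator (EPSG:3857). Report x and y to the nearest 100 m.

x -13289100 m, y 4082900 m

Web Mercator is spherical with R = a = 6378137 m.
x = R·λ = 6378137 × -2.083535664 = -13289075.908 m.
y = R·ln tan(π/4 + φ/2) = 6378137 × 0.640143489 = 4082922.873 m.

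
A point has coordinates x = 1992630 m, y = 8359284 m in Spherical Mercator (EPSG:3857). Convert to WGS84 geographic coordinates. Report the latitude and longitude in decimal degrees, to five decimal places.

lat 59.81780°, lon 17.90010°

R = 6378137 m. λ = x/R = 17.90009985°.
φ = 2·arctan(exp(y/R)) − 90° = 2·arctan(3.70845) − 90° = 59.81779862°.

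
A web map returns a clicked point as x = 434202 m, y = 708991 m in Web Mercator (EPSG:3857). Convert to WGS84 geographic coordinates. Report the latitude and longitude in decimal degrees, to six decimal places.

lat 6.355899°, lon 3.900503°

R = 6378137 m. λ = x/R = 3.90050293°.
φ = 2·arctan(exp(y/R)) − 90° = 2·arctan(1.11757) − 90° = 6.35589857°.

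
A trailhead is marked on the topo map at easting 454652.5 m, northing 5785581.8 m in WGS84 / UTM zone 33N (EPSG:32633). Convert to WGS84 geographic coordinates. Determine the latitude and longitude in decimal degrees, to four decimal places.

Zone 33N: λ₀ = 15°, k₀ = 0.9996, false easting 500000 m.
Meridian distance M = (N − FN)/k₀ = 5787897.0 m.
Inverse transverse Mercator on WGS84 gives φ = 52.21879959°, λ = 14.33619962°.

lat 52.2188°, lon 14.3362°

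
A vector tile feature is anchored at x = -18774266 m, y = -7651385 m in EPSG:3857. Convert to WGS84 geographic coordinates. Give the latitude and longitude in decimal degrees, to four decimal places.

R = 6378137 m. λ = x/R = -168.65210096°.
φ = 2·arctan(exp(y/R)) − 90° = 2·arctan(0.30131) − 90° = -56.46419881°.

lat -56.4642°, lon -168.6521°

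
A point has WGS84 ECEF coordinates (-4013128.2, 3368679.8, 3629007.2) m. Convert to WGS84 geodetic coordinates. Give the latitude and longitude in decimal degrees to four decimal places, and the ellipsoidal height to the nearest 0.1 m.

λ = atan2(Y, X) = 139.98939989°; p = √(X²+Y²) = 5239580.3 m.
Bowring's method on WGS84 (a = 6378137 m, b = 6356752.314 m) gives φ = 34.88730007°, h = 2428.642 m.

lat 34.8873°, lon 139.9894°, h 2428.6 m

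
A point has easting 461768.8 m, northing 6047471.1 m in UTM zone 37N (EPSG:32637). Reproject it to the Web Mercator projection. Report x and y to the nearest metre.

x 4275626 m, y 7279489 m

Unproject from UTM 37N (λ₀ = 39°) → φ = 54.57329972°, λ = 38.40859967°.
Web Mercator (R = 6378137 m): x = 4275625.757 m, y = 7279488.835 m.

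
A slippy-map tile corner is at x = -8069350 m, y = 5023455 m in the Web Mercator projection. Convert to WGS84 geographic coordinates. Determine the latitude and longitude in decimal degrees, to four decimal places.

R = 6378137 m. λ = x/R = -72.48820438°.
φ = 2·arctan(exp(y/R)) − 90° = 2·arctan(2.19813) − 90° = 41.07530170°.

lat 41.0753°, lon -72.4882°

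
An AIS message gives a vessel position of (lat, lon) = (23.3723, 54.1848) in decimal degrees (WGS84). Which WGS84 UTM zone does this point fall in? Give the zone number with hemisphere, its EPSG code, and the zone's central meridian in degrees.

Zone 40N (EPSG:32640), central meridian 57°

UTM zone = ⌊(λ + 180)/6⌋ + 1; 54.1848° ∈ [54°, 60°) → zone 40.
Hemisphere: N (φ ≥ 0).
Central meridian λ₀ = 6×40 − 183 = 57°.
EPSG code: 32640.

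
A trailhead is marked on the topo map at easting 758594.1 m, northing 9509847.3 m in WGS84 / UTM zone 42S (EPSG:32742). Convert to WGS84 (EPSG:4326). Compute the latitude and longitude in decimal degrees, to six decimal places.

Zone 42S: λ₀ = 69°, k₀ = 0.9996, false easting 500000 m, false northing 10000000 m.
Meridian distance M = (N − FN)/k₀ = -490348.8 m.
Inverse transverse Mercator on WGS84 gives φ = -4.43079970°, λ = 71.33020025°.

lat -4.430800°, lon 71.330200°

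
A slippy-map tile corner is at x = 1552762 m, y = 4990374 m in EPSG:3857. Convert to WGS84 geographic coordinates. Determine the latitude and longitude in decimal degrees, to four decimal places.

R = 6378137 m. λ = x/R = 13.94869837°.
φ = 2·arctan(exp(y/R)) − 90° = 2·arctan(2.18676) − 90° = 40.85089823°.

lat 40.8509°, lon 13.9487°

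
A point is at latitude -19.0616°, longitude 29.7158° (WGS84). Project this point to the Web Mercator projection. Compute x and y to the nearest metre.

Web Mercator is spherical with R = a = 6378137 m.
x = R·λ = 6378137 × 0.518638550 = 3307947.725 m.
y = R·ln tan(π/4 + φ/2) = 6378137 × -0.339000191 = -2162189.661 m.

x 3307948 m, y -2162190 m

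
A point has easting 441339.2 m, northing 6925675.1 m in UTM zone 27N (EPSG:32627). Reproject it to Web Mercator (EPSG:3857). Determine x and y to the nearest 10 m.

x -2464290 m, y 8968470 m

Unproject from UTM 27N (λ₀ = -21°) → φ = 62.45760008°, λ = -22.13709971°.
Web Mercator (R = 6378137 m): x = -2464290.668 m, y = 8968471.701 m.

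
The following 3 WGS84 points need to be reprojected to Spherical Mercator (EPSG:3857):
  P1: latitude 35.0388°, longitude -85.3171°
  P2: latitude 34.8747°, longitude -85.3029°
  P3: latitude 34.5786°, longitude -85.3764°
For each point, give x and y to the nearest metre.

Web Mercator: x = R·λ, y = R·ln tan(π/4+φ/2), R = 6378137 m.
P1 (35.0388°, -85.3171°) → (-9497456.128, 4169155.160) m.
P2 (34.8747°, -85.3029°) → (-9495875.391, 4146866.385) m.
P3 (34.5786°, -85.3764°) → (-9504057.374, 4106761.009) m.

P1: x -9497456 m, y 4169155 m; P2: x -9495875 m, y 4146866 m; P3: x -9504057 m, y 4106761 m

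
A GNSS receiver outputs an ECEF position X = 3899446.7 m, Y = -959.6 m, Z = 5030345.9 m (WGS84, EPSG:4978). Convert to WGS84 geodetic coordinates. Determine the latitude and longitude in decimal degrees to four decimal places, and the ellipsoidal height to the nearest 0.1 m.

lat 52.4039°, lon -0.0141°, h -2.1 m

λ = atan2(Y, X) = -0.01409970°; p = √(X²+Y²) = 3899446.8 m.
Bowring's method on WGS84 (a = 6378137 m, b = 6356752.314 m) gives φ = 52.40389984°, h = -2.147 m.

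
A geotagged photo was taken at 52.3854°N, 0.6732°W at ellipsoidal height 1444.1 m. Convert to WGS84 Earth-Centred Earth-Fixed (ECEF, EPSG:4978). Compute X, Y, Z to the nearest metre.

X 3901691 m, Y -45845 m, Z 5030235 m

WGS84: a = 6378137 m, e² = 0.006694380; N(φ) = a/√(1−e²sin²φ) = 6391575.244 m.
X = (N+h)·cosφ·cosλ = 3901691.060 m; Y = (N+h)·cosφ·sinλ = -45845.249 m; Z = (N(1−e²)+h)·sinφ = 5030235.345 m.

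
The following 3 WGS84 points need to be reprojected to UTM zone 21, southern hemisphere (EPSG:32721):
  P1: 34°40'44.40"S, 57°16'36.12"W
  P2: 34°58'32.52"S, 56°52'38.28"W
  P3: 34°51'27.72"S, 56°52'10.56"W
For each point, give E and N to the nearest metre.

UTM zone 21S: λ₀ = -57°, k₀ = 0.9996.
P1 (-34.6790°, -57.2767°) → (474652.425, 6162518.848) m.
P2 (-34.9757°, -56.8773°) → (511199.890, 6129644.833) m.
P3 (-34.8577°, -56.8696°) → (511919.783, 6142729.527) m.

P1: E 474652 m, N 6162519 m; P2: E 511200 m, N 6129645 m; P3: E 511920 m, N 6142730 m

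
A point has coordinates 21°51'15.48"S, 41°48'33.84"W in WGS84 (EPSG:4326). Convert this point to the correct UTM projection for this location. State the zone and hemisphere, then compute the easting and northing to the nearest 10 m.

Zone 24S: E 209630 m, N 7580650 m

Longitude -41.8094° lies in the 6° band [-42°, -36°), giving zone 24; latitude is south of the equator, so 24S.
Zone 24 central meridian λ₀ = 6×24 − 183 = -39°; Δλ = -2.8094°.
Transverse Mercator on WGS84 with k₀ = 0.9996 gives E = 209631.384 m, N = 7580648.402 m.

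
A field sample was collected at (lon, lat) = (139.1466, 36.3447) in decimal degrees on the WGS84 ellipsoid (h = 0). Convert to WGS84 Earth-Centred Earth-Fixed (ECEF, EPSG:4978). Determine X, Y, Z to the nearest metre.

X -3890412 m, Y 3364446 m, Z 3759068 m

WGS84: a = 6378137 m, e² = 0.006694380; N(φ) = a/√(1−e²sin²φ) = 6385648.477 m.
X = (N+h)·cosφ·cosλ = -3890412.413 m; Y = (N+h)·cosφ·sinλ = 3364446.451 m; Z = (N(1−e²)+h)·sinφ = 3759067.685 m.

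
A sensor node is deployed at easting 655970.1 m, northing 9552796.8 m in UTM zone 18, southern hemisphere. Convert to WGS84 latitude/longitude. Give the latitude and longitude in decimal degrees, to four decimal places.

lat -4.0447°, lon -73.5950°

Zone 18S: λ₀ = -75°, k₀ = 0.9996, false easting 500000 m, false northing 10000000 m.
Meridian distance M = (N − FN)/k₀ = -447382.2 m.
Inverse transverse Mercator on WGS84 gives φ = -4.04469969°, λ = -73.59500005°.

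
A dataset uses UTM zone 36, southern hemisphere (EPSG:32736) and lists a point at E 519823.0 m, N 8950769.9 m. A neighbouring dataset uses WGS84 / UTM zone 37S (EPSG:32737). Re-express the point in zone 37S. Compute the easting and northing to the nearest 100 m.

E -139800 m, N 8945400 m

UTM 36S → geographic: φ = -9.49179997°, λ = 33.18060036°.
UTM 37S (λ₀ = 39°) forward: E = -139794.059 m, N = 8945403.221 m.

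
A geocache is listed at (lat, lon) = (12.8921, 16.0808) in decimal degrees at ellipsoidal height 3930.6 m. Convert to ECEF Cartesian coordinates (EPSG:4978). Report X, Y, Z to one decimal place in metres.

WGS84: a = 6378137 m, e² = 0.006694380; N(φ) = a/√(1−e²sin²φ) = 6379200.024 m.
X = (N+h)·cosφ·cosλ = 5978761.439 m; Y = (N+h)·cosφ·sinλ = 1723510.612 m; Z = (N(1−e²)+h)·sinφ = 1414648.630 m.

X 5978761.4 m, Y 1723510.6 m, Z 1414648.6 m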